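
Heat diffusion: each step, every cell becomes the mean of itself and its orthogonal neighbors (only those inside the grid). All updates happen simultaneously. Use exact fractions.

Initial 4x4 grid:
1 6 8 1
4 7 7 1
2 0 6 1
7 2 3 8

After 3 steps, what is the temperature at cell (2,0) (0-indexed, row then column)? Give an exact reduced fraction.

Answer: 25441/7200

Derivation:
Step 1: cell (2,0) = 13/4
Step 2: cell (2,0) = 829/240
Step 3: cell (2,0) = 25441/7200
Full grid after step 3:
  9283/2160 337/72 1627/360 4579/1080
  5789/1440 25489/6000 13327/3000 2801/720
  25441/7200 11759/3000 7801/2000 4771/1200
  3767/1080 25861/7200 9607/2400 307/80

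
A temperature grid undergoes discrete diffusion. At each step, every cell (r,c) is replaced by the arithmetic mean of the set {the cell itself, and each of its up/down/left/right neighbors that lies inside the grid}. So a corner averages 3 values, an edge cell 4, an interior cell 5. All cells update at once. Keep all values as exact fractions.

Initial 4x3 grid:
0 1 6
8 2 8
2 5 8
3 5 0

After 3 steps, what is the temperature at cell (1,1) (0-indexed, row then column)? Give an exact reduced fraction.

Step 1: cell (1,1) = 24/5
Step 2: cell (1,1) = 409/100
Step 3: cell (1,1) = 1069/250
Full grid after step 3:
  827/240 18023/4800 1613/360
  2171/600 1069/250 3753/800
  14191/3600 6349/1500 34157/7200
  8159/2160 58469/14400 4717/1080

Answer: 1069/250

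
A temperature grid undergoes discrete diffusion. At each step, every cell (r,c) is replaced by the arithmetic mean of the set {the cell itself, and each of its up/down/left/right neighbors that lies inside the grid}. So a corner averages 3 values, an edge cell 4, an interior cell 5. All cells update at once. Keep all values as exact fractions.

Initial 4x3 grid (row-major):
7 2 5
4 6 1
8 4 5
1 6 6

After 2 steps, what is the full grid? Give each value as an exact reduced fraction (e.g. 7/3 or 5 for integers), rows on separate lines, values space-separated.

After step 1:
  13/3 5 8/3
  25/4 17/5 17/4
  17/4 29/5 4
  5 17/4 17/3
After step 2:
  187/36 77/20 143/36
  547/120 247/50 859/240
  213/40 217/50 1183/240
  9/2 1243/240 167/36

Answer: 187/36 77/20 143/36
547/120 247/50 859/240
213/40 217/50 1183/240
9/2 1243/240 167/36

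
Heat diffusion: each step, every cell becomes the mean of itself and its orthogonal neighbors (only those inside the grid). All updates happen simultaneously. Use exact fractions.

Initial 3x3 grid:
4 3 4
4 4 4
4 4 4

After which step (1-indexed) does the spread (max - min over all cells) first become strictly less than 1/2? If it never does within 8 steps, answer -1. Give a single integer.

Step 1: max=4, min=11/3, spread=1/3
  -> spread < 1/2 first at step 1
Step 2: max=4, min=893/240, spread=67/240
Step 3: max=793/200, min=8203/2160, spread=1807/10800
Step 4: max=21239/5400, min=3298037/864000, spread=33401/288000
Step 5: max=2116609/540000, min=29874067/7776000, spread=3025513/38880000
Step 6: max=112444051/28800000, min=11976673133/3110400000, spread=53531/995328
Step 7: max=30312883949/7776000000, min=720463074151/186624000000, spread=450953/11943936
Step 8: max=3631471389481/933120000000, min=43280856439397/11197440000000, spread=3799043/143327232

Answer: 1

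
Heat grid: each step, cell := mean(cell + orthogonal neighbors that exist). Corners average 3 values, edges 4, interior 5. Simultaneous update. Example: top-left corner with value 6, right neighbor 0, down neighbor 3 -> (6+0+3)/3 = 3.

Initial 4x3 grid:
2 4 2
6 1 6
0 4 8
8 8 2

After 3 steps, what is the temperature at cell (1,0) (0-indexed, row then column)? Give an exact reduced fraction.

Answer: 8443/2400

Derivation:
Step 1: cell (1,0) = 9/4
Step 2: cell (1,0) = 299/80
Step 3: cell (1,0) = 8443/2400
Full grid after step 3:
  611/180 16051/4800 153/40
  8443/2400 7929/2000 3231/800
  31679/7200 13381/3000 3881/800
  10397/2160 36989/7200 3749/720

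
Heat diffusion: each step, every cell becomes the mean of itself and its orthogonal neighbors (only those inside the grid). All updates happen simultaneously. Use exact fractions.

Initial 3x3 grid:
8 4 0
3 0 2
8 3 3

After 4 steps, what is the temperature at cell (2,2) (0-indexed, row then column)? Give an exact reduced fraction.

Answer: 358133/129600

Derivation:
Step 1: cell (2,2) = 8/3
Step 2: cell (2,2) = 89/36
Step 3: cell (2,2) = 5659/2160
Step 4: cell (2,2) = 358133/129600
Full grid after step 4:
  156811/43200 112589/36000 114161/43200
  3209761/864000 570341/180000 2285011/864000
  481283/129600 1399693/432000 358133/129600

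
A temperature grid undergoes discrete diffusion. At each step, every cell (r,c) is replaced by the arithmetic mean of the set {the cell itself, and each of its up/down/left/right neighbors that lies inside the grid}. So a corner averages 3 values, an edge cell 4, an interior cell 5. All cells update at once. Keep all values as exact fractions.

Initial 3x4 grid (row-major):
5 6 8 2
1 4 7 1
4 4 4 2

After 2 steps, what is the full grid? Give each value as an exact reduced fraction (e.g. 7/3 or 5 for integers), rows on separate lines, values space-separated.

After step 1:
  4 23/4 23/4 11/3
  7/2 22/5 24/5 3
  3 4 17/4 7/3
After step 2:
  53/12 199/40 599/120 149/36
  149/40 449/100 111/25 69/20
  7/2 313/80 923/240 115/36

Answer: 53/12 199/40 599/120 149/36
149/40 449/100 111/25 69/20
7/2 313/80 923/240 115/36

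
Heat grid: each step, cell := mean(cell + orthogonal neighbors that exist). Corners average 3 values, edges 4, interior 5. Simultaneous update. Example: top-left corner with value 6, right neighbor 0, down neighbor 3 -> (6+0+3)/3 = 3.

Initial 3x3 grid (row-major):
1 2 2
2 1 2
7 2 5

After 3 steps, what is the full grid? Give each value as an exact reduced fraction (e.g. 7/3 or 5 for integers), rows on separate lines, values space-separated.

After step 1:
  5/3 3/2 2
  11/4 9/5 5/2
  11/3 15/4 3
After step 2:
  71/36 209/120 2
  593/240 123/50 93/40
  61/18 733/240 37/12
After step 3:
  4453/2160 14713/7200 91/45
  37051/14400 7231/3000 5921/2400
  3209/1080 43151/14400 677/240

Answer: 4453/2160 14713/7200 91/45
37051/14400 7231/3000 5921/2400
3209/1080 43151/14400 677/240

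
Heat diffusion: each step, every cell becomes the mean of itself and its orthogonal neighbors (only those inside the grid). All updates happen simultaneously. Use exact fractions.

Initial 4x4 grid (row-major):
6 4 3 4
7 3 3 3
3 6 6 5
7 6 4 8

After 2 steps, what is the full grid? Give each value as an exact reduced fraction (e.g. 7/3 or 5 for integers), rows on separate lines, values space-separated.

After step 1:
  17/3 4 7/2 10/3
  19/4 23/5 18/5 15/4
  23/4 24/5 24/5 11/2
  16/3 23/4 6 17/3
After step 2:
  173/36 533/120 433/120 127/36
  623/120 87/20 81/20 971/240
  619/120 257/50 247/50 1183/240
  101/18 1313/240 1333/240 103/18

Answer: 173/36 533/120 433/120 127/36
623/120 87/20 81/20 971/240
619/120 257/50 247/50 1183/240
101/18 1313/240 1333/240 103/18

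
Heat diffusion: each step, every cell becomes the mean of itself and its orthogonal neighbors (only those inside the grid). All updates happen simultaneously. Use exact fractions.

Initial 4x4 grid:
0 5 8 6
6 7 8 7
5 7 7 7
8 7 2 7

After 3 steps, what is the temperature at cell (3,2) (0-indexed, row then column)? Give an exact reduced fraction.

Step 1: cell (3,2) = 23/4
Step 2: cell (3,2) = 1397/240
Step 3: cell (3,2) = 44447/7200
Full grid after step 3:
  10951/2160 40411/7200 15449/2400 4933/720
  19613/3600 36013/6000 2643/400 2719/400
  21737/3600 37573/6000 38357/6000 23491/3600
  13471/2160 44719/7200 44447/7200 13127/2160

Answer: 44447/7200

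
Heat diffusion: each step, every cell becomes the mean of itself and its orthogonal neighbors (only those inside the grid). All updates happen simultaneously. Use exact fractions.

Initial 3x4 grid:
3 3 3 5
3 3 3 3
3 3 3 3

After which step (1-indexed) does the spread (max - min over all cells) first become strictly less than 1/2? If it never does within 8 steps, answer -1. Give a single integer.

Answer: 3

Derivation:
Step 1: max=11/3, min=3, spread=2/3
Step 2: max=32/9, min=3, spread=5/9
Step 3: max=365/108, min=3, spread=41/108
  -> spread < 1/2 first at step 3
Step 4: max=43097/12960, min=3, spread=4217/12960
Step 5: max=2541949/777600, min=10879/3600, spread=38417/155520
Step 6: max=151168211/46656000, min=218597/72000, spread=1903471/9331200
Step 7: max=8999069089/2799360000, min=6595759/2160000, spread=18038617/111974400
Step 8: max=537152982851/167961600000, min=596126759/194400000, spread=883978523/6718464000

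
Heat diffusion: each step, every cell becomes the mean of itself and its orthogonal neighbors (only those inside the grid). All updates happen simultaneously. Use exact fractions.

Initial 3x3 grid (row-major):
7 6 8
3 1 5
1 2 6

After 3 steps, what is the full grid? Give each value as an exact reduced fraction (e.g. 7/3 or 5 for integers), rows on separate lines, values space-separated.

Answer: 4747/1080 34639/7200 5587/1080
6491/1800 507/125 8191/1800
1079/360 24089/7200 4237/1080

Derivation:
After step 1:
  16/3 11/2 19/3
  3 17/5 5
  2 5/2 13/3
After step 2:
  83/18 617/120 101/18
  103/30 97/25 143/30
  5/2 367/120 71/18
After step 3:
  4747/1080 34639/7200 5587/1080
  6491/1800 507/125 8191/1800
  1079/360 24089/7200 4237/1080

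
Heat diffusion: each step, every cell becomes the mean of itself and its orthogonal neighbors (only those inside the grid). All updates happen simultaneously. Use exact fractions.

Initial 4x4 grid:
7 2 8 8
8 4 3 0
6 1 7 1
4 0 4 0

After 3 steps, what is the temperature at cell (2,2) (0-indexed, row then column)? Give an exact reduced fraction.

Answer: 1162/375

Derivation:
Step 1: cell (2,2) = 16/5
Step 2: cell (2,2) = 319/100
Step 3: cell (2,2) = 1162/375
Full grid after step 3:
  5663/1080 4577/900 1036/225 4777/1080
  17903/3600 13199/3000 2453/600 13111/3600
  14827/3600 5627/1500 1162/375 10331/3600
  491/135 11137/3600 9701/3600 1273/540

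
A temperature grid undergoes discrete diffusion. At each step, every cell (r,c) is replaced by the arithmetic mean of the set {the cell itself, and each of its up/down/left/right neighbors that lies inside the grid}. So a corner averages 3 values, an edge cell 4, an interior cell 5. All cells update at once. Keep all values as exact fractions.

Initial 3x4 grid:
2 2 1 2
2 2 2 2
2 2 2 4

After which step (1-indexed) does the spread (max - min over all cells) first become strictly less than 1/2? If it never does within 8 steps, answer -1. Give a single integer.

Answer: 3

Derivation:
Step 1: max=8/3, min=5/3, spread=1
Step 2: max=23/9, min=209/120, spread=293/360
Step 3: max=313/135, min=2233/1200, spread=4943/10800
  -> spread < 1/2 first at step 3
Step 4: max=146353/64800, min=20693/10800, spread=4439/12960
Step 5: max=8495117/3888000, min=629561/324000, spread=188077/777600
Step 6: max=502344583/233280000, min=18997067/9720000, spread=1856599/9331200
Step 7: max=29722349597/13996800000, min=287749657/145800000, spread=83935301/559872000
Step 8: max=1768825929223/839808000000, min=17371675613/8748000000, spread=809160563/6718464000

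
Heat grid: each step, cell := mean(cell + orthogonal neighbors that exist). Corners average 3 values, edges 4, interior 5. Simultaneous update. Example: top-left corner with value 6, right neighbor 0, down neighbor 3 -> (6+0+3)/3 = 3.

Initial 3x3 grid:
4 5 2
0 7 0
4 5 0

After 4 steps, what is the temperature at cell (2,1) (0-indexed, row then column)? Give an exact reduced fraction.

Answer: 664789/216000

Derivation:
Step 1: cell (2,1) = 4
Step 2: cell (2,1) = 181/60
Step 3: cell (2,1) = 11537/3600
Step 4: cell (2,1) = 664789/216000
Full grid after step 4:
  149981/43200 1393453/432000 399493/129600
  965927/288000 64829/20000 838177/288000
  144731/43200 664789/216000 380543/129600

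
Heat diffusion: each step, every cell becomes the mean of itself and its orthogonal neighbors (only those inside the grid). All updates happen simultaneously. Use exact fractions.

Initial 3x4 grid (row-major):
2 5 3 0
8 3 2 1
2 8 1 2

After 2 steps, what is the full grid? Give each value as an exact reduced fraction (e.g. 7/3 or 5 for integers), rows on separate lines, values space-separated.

After step 1:
  5 13/4 5/2 4/3
  15/4 26/5 2 5/4
  6 7/2 13/4 4/3
After step 2:
  4 319/80 109/48 61/36
  399/80 177/50 71/25 71/48
  53/12 359/80 121/48 35/18

Answer: 4 319/80 109/48 61/36
399/80 177/50 71/25 71/48
53/12 359/80 121/48 35/18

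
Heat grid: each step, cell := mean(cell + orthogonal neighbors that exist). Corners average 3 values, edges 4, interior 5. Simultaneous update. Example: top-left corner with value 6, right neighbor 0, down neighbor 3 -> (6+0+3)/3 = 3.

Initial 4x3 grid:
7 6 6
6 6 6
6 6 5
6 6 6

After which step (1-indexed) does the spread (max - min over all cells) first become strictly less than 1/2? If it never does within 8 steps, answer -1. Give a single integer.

Step 1: max=19/3, min=17/3, spread=2/3
Step 2: max=113/18, min=689/120, spread=193/360
Step 3: max=1337/216, min=6269/1080, spread=52/135
  -> spread < 1/2 first at step 3
Step 4: max=795301/129600, min=189359/32400, spread=7573/25920
Step 5: max=47436569/7776000, min=2851129/486000, spread=363701/1555200
Step 6: max=2833051711/466560000, min=343490167/58320000, spread=681043/3732480
Step 7: max=169429642949/27993600000, min=5167103957/874800000, spread=163292653/1119744000
Step 8: max=10139424434191/1679616000000, min=621565789301/104976000000, spread=1554974443/13436928000

Answer: 3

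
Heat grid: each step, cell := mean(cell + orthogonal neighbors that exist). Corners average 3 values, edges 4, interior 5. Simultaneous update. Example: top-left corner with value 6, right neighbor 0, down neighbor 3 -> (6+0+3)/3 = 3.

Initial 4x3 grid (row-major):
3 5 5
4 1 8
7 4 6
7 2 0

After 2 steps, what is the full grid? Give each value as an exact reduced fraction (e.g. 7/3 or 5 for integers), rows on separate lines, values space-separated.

Answer: 15/4 179/40 29/6
353/80 413/100 199/40
223/48 433/100 97/24
169/36 61/16 125/36

Derivation:
After step 1:
  4 7/2 6
  15/4 22/5 5
  11/2 4 9/2
  16/3 13/4 8/3
After step 2:
  15/4 179/40 29/6
  353/80 413/100 199/40
  223/48 433/100 97/24
  169/36 61/16 125/36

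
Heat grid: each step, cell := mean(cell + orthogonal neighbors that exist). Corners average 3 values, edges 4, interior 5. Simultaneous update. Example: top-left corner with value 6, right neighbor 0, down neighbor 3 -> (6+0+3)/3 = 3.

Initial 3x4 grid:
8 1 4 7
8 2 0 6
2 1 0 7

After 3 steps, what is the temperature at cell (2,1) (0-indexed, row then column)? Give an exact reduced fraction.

Answer: 19963/7200

Derivation:
Step 1: cell (2,1) = 5/4
Step 2: cell (2,1) = 559/240
Step 3: cell (2,1) = 19963/7200
Full grid after step 3:
  9139/2160 27313/7200 26863/7200 9079/2160
  13729/3600 4841/1500 1647/500 4693/1200
  7069/2160 19963/7200 20813/7200 7649/2160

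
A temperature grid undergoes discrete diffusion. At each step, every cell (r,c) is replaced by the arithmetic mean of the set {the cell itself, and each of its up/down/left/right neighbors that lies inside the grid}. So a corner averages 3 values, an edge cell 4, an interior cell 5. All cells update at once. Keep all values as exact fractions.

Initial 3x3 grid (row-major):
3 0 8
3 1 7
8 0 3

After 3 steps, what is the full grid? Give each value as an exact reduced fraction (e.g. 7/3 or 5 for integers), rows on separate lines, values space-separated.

After step 1:
  2 3 5
  15/4 11/5 19/4
  11/3 3 10/3
After step 2:
  35/12 61/20 17/4
  697/240 167/50 917/240
  125/36 61/20 133/36
After step 3:
  2129/720 4067/1200 2669/720
  45479/14400 3233/1000 54379/14400
  6787/2160 4067/1200 7607/2160

Answer: 2129/720 4067/1200 2669/720
45479/14400 3233/1000 54379/14400
6787/2160 4067/1200 7607/2160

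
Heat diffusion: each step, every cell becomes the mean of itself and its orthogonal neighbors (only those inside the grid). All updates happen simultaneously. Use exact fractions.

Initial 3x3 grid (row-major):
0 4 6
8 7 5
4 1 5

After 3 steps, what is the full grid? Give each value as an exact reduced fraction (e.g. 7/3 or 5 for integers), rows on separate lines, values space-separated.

Answer: 161/36 4487/960 173/36
13031/2880 461/100 13831/2880
239/54 1449/320 247/54

Derivation:
After step 1:
  4 17/4 5
  19/4 5 23/4
  13/3 17/4 11/3
After step 2:
  13/3 73/16 5
  217/48 24/5 233/48
  40/9 69/16 41/9
After step 3:
  161/36 4487/960 173/36
  13031/2880 461/100 13831/2880
  239/54 1449/320 247/54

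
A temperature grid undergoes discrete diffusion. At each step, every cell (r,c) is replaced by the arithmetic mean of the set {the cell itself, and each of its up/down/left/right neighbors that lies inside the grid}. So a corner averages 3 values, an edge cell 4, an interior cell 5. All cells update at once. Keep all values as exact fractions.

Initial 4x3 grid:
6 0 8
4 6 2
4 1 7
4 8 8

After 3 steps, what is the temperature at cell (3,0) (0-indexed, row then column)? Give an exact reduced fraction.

Step 1: cell (3,0) = 16/3
Step 2: cell (3,0) = 83/18
Step 3: cell (3,0) = 5461/1080
Full grid after step 3:
  8321/2160 7837/1800 8861/2160
  31313/7200 12017/3000 34613/7200
  30623/7200 10083/2000 35623/7200
  5461/1080 24527/4800 6281/1080

Answer: 5461/1080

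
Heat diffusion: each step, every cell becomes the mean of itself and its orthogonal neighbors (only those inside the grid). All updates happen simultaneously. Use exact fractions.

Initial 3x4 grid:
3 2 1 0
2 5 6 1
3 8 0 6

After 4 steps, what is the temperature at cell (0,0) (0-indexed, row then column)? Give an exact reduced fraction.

Answer: 404959/129600

Derivation:
Step 1: cell (0,0) = 7/3
Step 2: cell (0,0) = 25/9
Step 3: cell (0,0) = 6761/2160
Step 4: cell (0,0) = 404959/129600
Full grid after step 4:
  404959/129600 330037/108000 284537/108000 328619/129600
  3059311/864000 1196969/360000 126541/40000 789737/288000
  485359/129600 51239/13500 183581/54000 417619/129600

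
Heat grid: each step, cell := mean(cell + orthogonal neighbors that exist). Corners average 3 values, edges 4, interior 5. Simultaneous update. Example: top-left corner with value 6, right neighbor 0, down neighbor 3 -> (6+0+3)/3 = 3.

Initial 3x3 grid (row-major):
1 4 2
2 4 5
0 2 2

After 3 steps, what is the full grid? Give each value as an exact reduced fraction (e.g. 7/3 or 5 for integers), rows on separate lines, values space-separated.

Answer: 2707/1080 4467/1600 863/270
31703/14400 16361/6000 42953/14400
4559/2160 8557/3600 227/80

Derivation:
After step 1:
  7/3 11/4 11/3
  7/4 17/5 13/4
  4/3 2 3
After step 2:
  41/18 243/80 29/9
  529/240 263/100 799/240
  61/36 73/30 11/4
After step 3:
  2707/1080 4467/1600 863/270
  31703/14400 16361/6000 42953/14400
  4559/2160 8557/3600 227/80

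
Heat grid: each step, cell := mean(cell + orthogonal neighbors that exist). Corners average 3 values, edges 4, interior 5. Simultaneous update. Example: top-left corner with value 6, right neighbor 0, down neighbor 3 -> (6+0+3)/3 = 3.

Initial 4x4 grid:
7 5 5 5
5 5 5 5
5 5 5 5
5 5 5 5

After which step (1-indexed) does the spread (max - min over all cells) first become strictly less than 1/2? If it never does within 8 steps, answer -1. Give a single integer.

Answer: 3

Derivation:
Step 1: max=17/3, min=5, spread=2/3
Step 2: max=50/9, min=5, spread=5/9
Step 3: max=581/108, min=5, spread=41/108
  -> spread < 1/2 first at step 3
Step 4: max=17243/3240, min=5, spread=1043/3240
Step 5: max=511553/97200, min=5, spread=25553/97200
Step 6: max=15251459/2916000, min=45079/9000, spread=645863/2916000
Step 7: max=455041691/87480000, min=300971/60000, spread=16225973/87480000
Step 8: max=13599477983/2624400000, min=135701/27000, spread=409340783/2624400000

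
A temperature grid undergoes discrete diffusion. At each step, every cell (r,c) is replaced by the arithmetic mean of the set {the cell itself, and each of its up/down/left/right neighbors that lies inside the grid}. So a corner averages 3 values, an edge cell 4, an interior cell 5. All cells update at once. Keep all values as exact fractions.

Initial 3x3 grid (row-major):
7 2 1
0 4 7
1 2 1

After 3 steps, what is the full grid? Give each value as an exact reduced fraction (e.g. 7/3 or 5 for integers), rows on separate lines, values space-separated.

Answer: 71/24 4567/1440 1411/432
637/240 3413/1200 8929/2880
41/18 913/360 1213/432

Derivation:
After step 1:
  3 7/2 10/3
  3 3 13/4
  1 2 10/3
After step 2:
  19/6 77/24 121/36
  5/2 59/20 155/48
  2 7/3 103/36
After step 3:
  71/24 4567/1440 1411/432
  637/240 3413/1200 8929/2880
  41/18 913/360 1213/432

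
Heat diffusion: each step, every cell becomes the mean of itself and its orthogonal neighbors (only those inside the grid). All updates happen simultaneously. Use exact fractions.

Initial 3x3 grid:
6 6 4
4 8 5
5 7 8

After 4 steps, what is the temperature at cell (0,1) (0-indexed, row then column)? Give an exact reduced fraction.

Step 1: cell (0,1) = 6
Step 2: cell (0,1) = 67/12
Step 3: cell (0,1) = 4181/720
Step 4: cell (0,1) = 249787/43200
Full grid after step 4:
  149609/25920 249787/43200 17011/2880
  1010573/172800 108119/18000 1042223/172800
  156569/25920 9781/1600 161659/25920

Answer: 249787/43200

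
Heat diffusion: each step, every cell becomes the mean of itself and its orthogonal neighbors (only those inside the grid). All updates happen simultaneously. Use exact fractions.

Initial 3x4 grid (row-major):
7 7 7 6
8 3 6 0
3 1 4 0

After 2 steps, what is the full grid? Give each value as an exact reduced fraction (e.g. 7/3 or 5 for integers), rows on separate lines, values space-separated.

Answer: 223/36 149/24 125/24 83/18
259/48 23/5 17/4 19/6
4 29/8 65/24 85/36

Derivation:
After step 1:
  22/3 6 13/2 13/3
  21/4 5 4 3
  4 11/4 11/4 4/3
After step 2:
  223/36 149/24 125/24 83/18
  259/48 23/5 17/4 19/6
  4 29/8 65/24 85/36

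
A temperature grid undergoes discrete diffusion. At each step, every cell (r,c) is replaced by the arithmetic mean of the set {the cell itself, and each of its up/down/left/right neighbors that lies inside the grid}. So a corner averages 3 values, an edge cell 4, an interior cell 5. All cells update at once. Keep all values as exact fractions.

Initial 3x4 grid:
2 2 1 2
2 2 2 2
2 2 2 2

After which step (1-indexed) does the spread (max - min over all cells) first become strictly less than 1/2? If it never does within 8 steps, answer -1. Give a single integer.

Answer: 1

Derivation:
Step 1: max=2, min=5/3, spread=1/3
  -> spread < 1/2 first at step 1
Step 2: max=2, min=209/120, spread=31/120
Step 3: max=2, min=1949/1080, spread=211/1080
Step 4: max=3553/1800, min=199103/108000, spread=14077/108000
Step 5: max=212317/108000, min=1803593/972000, spread=5363/48600
Step 6: max=117131/60000, min=54579191/29160000, spread=93859/1166400
Step 7: max=189063533/97200000, min=3288925519/1749600000, spread=4568723/69984000
Step 8: max=5650381111/2916000000, min=198171564371/104976000000, spread=8387449/167961600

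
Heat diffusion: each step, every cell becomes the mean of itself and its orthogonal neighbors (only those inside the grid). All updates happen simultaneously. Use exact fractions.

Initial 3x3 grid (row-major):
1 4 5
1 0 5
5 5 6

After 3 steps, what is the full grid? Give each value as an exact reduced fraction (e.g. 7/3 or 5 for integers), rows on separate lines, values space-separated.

Answer: 371/144 4283/1440 793/216
7831/2880 4067/1200 58/15
1403/432 439/120 457/108

Derivation:
After step 1:
  2 5/2 14/3
  7/4 3 4
  11/3 4 16/3
After step 2:
  25/12 73/24 67/18
  125/48 61/20 17/4
  113/36 4 40/9
After step 3:
  371/144 4283/1440 793/216
  7831/2880 4067/1200 58/15
  1403/432 439/120 457/108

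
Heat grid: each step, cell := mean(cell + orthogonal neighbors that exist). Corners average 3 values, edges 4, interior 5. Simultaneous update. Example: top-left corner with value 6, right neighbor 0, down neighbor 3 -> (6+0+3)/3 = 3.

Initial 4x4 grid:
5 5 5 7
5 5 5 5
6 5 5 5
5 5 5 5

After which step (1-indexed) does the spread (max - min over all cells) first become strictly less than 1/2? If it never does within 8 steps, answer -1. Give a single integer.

Step 1: max=17/3, min=5, spread=2/3
Step 2: max=50/9, min=5, spread=5/9
Step 3: max=581/108, min=121/24, spread=73/216
  -> spread < 1/2 first at step 3
Step 4: max=17243/3240, min=18239/3600, spread=8279/32400
Step 5: max=2562031/486000, min=549773/108000, spread=35221/194400
Step 6: max=19112647/3645000, min=16543807/3240000, spread=4006913/29160000
Step 7: max=18273641/3499200, min=1243409113/243000000, spread=28792951/273375000
Step 8: max=1366715189/262440000, min=74724921257/14580000000, spread=10833303187/131220000000

Answer: 3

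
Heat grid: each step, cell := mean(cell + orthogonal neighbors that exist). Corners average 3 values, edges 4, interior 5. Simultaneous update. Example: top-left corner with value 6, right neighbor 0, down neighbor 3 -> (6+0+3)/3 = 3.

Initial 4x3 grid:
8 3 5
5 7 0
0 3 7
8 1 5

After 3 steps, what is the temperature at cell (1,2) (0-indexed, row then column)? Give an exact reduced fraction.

Step 1: cell (1,2) = 19/4
Step 2: cell (1,2) = 443/120
Step 3: cell (1,2) = 941/225
Full grid after step 3:
  10211/2160 7451/1600 8941/2160
  2057/450 8357/2000 941/225
  599/150 24221/6000 886/225
  2747/720 55789/14400 8651/2160

Answer: 941/225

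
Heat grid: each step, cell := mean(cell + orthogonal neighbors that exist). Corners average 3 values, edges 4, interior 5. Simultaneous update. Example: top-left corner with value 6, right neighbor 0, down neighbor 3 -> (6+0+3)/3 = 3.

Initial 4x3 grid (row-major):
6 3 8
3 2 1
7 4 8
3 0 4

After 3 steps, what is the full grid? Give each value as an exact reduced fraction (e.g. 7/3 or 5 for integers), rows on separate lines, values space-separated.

Answer: 1451/360 20297/4800 979/240
3297/800 3869/1000 843/200
26933/7200 11827/3000 4643/1200
3991/1080 51451/14400 923/240

Derivation:
After step 1:
  4 19/4 4
  9/2 13/5 19/4
  17/4 21/5 17/4
  10/3 11/4 4
After step 2:
  53/12 307/80 9/2
  307/80 104/25 39/10
  977/240 361/100 43/10
  31/9 857/240 11/3
After step 3:
  1451/360 20297/4800 979/240
  3297/800 3869/1000 843/200
  26933/7200 11827/3000 4643/1200
  3991/1080 51451/14400 923/240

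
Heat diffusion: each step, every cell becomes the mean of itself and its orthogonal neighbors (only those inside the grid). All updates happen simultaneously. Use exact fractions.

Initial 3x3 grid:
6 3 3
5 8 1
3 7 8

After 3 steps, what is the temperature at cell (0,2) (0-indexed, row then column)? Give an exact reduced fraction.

Step 1: cell (0,2) = 7/3
Step 2: cell (0,2) = 37/9
Step 3: cell (0,2) = 1141/270
Full grid after step 3:
  5129/1080 2809/600 1141/270
  37933/7200 3649/750 1094/225
  241/45 39683/7200 5539/1080

Answer: 1141/270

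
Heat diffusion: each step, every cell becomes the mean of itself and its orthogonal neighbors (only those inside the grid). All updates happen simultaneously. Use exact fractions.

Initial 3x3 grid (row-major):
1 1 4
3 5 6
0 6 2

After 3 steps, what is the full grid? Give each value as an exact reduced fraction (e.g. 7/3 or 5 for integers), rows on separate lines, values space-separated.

After step 1:
  5/3 11/4 11/3
  9/4 21/5 17/4
  3 13/4 14/3
After step 2:
  20/9 737/240 32/9
  667/240 167/50 1007/240
  17/6 907/240 73/18
After step 3:
  1453/540 43879/14400 487/135
  40229/14400 3433/1000 54529/14400
  1127/360 50429/14400 4331/1080

Answer: 1453/540 43879/14400 487/135
40229/14400 3433/1000 54529/14400
1127/360 50429/14400 4331/1080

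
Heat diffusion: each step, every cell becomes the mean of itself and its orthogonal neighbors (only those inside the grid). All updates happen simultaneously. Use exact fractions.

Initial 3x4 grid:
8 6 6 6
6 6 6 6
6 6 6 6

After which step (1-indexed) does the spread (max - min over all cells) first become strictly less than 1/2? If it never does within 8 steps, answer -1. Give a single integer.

Step 1: max=20/3, min=6, spread=2/3
Step 2: max=59/9, min=6, spread=5/9
Step 3: max=689/108, min=6, spread=41/108
  -> spread < 1/2 first at step 3
Step 4: max=81977/12960, min=6, spread=4217/12960
Step 5: max=4874749/777600, min=21679/3600, spread=38417/155520
Step 6: max=291136211/46656000, min=434597/72000, spread=1903471/9331200
Step 7: max=17397149089/2799360000, min=13075759/2160000, spread=18038617/111974400
Step 8: max=1041037782851/167961600000, min=1179326759/194400000, spread=883978523/6718464000

Answer: 3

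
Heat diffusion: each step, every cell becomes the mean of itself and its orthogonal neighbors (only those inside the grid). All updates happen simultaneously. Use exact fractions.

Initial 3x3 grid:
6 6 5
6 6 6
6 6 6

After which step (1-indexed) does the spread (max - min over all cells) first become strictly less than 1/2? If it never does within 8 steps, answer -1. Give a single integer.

Step 1: max=6, min=17/3, spread=1/3
  -> spread < 1/2 first at step 1
Step 2: max=6, min=103/18, spread=5/18
Step 3: max=6, min=1255/216, spread=41/216
Step 4: max=2149/360, min=75629/12960, spread=347/2592
Step 5: max=21443/3600, min=4558663/777600, spread=2921/31104
Step 6: max=2566517/432000, min=274107461/46656000, spread=24611/373248
Step 7: max=57663259/9720000, min=16477437967/2799360000, spread=207329/4478976
Step 8: max=3071598401/518400000, min=989739647549/167961600000, spread=1746635/53747712

Answer: 1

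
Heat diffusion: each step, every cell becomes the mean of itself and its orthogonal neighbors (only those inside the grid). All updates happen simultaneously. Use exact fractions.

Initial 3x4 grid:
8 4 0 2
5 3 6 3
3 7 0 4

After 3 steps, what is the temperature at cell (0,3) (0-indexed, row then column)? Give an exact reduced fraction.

Answer: 2897/1080

Derivation:
Step 1: cell (0,3) = 5/3
Step 2: cell (0,3) = 101/36
Step 3: cell (0,3) = 2897/1080
Full grid after step 3:
  1021/216 28099/7200 24379/7200 2897/1080
  64763/14400 6403/1500 1581/500 4987/1600
  221/48 4679/1200 6551/1800 6509/2160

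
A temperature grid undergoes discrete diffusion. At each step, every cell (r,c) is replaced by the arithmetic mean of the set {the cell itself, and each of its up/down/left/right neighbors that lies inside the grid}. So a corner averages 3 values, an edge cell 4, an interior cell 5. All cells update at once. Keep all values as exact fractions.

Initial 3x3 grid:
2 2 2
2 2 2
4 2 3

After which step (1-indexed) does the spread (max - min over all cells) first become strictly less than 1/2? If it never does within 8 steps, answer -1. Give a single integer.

Answer: 3

Derivation:
Step 1: max=11/4, min=2, spread=3/4
Step 2: max=95/36, min=2, spread=23/36
Step 3: max=1061/432, min=299/144, spread=41/108
  -> spread < 1/2 first at step 3
Step 4: max=62731/25920, min=5161/2400, spread=34961/129600
Step 5: max=3675797/1555200, min=1127899/518400, spread=2921/15552
Step 6: max=218454859/93312000, min=68716453/31104000, spread=24611/186624
Step 7: max=12978911573/5598720000, min=153834433/69120000, spread=207329/2239488
Step 8: max=774542280331/335923200000, min=250903114277/111974400000, spread=1746635/26873856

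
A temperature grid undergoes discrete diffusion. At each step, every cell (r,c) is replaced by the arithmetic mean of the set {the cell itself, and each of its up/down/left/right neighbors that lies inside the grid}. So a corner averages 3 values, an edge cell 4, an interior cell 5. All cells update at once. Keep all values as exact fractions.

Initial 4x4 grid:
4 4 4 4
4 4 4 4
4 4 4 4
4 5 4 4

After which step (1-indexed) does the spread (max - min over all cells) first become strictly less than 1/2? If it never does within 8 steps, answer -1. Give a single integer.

Step 1: max=13/3, min=4, spread=1/3
  -> spread < 1/2 first at step 1
Step 2: max=511/120, min=4, spread=31/120
Step 3: max=4531/1080, min=4, spread=211/1080
Step 4: max=448843/108000, min=4, spread=16843/108000
Step 5: max=4026643/972000, min=36079/9000, spread=130111/972000
Step 6: max=120282367/29160000, min=2167159/540000, spread=3255781/29160000
Step 7: max=3599553691/874800000, min=2171107/540000, spread=82360351/874800000
Step 8: max=107727316891/26244000000, min=391306441/97200000, spread=2074577821/26244000000

Answer: 1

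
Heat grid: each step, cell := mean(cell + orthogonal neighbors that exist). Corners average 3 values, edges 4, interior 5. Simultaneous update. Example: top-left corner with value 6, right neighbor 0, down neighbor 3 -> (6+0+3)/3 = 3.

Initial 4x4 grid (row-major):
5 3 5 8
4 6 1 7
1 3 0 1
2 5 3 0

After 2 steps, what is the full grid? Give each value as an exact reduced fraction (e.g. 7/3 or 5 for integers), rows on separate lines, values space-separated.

Answer: 17/4 41/10 73/15 91/18
139/40 379/100 173/50 1003/240
73/24 11/4 62/25 551/240
101/36 131/48 491/240 16/9

Derivation:
After step 1:
  4 19/4 17/4 20/3
  4 17/5 19/5 17/4
  5/2 3 8/5 2
  8/3 13/4 2 4/3
After step 2:
  17/4 41/10 73/15 91/18
  139/40 379/100 173/50 1003/240
  73/24 11/4 62/25 551/240
  101/36 131/48 491/240 16/9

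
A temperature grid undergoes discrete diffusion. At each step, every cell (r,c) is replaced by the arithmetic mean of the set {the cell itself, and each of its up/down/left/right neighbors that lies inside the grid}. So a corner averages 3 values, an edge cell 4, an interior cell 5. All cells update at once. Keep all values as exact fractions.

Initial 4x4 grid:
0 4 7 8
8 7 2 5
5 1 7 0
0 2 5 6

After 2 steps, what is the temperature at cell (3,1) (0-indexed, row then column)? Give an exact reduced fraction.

Step 1: cell (3,1) = 2
Step 2: cell (3,1) = 103/30
Full grid after step 2:
  9/2 363/80 1321/240 47/9
  169/40 239/50 22/5 1231/240
  457/120 173/50 9/2 179/48
  47/18 103/30 41/12 79/18

Answer: 103/30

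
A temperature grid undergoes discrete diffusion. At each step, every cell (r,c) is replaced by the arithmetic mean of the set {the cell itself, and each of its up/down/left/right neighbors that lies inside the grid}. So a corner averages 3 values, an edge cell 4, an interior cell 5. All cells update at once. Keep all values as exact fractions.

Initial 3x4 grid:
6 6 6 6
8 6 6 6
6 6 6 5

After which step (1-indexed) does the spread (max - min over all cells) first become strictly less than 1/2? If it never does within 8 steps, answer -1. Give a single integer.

Answer: 4

Derivation:
Step 1: max=20/3, min=17/3, spread=1
Step 2: max=787/120, min=103/18, spread=301/360
Step 3: max=6917/1080, min=1255/216, spread=107/180
Step 4: max=2743771/432000, min=761123/129600, spread=620083/1296000
  -> spread < 1/2 first at step 4
Step 5: max=24501161/3888000, min=45974287/7776000, spread=201869/518400
Step 6: max=9746196811/1555200000, min=2776317953/466560000, spread=1475410903/4665600000
Step 7: max=87324149501/13996800000, min=167328347227/27993600000, spread=3614791/13824000
Step 8: max=34804069068691/5598720000000, min=10079933342993/1679616000000, spread=3612873776143/16796160000000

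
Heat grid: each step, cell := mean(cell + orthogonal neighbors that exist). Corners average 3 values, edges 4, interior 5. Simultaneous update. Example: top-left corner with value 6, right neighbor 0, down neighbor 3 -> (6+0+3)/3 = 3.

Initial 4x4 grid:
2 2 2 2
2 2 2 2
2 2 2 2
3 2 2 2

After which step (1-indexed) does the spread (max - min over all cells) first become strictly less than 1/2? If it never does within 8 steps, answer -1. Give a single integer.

Answer: 1

Derivation:
Step 1: max=7/3, min=2, spread=1/3
  -> spread < 1/2 first at step 1
Step 2: max=41/18, min=2, spread=5/18
Step 3: max=473/216, min=2, spread=41/216
Step 4: max=14003/6480, min=2, spread=1043/6480
Step 5: max=414353/194400, min=2, spread=25553/194400
Step 6: max=12335459/5832000, min=36079/18000, spread=645863/5832000
Step 7: max=367561691/174960000, min=240971/120000, spread=16225973/174960000
Step 8: max=10975077983/5248800000, min=108701/54000, spread=409340783/5248800000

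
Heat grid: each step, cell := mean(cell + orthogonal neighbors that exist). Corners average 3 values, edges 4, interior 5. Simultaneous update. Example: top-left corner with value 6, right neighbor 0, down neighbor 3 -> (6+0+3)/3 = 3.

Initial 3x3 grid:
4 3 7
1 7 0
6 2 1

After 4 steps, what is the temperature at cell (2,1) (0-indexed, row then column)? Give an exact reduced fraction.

Step 1: cell (2,1) = 4
Step 2: cell (2,1) = 53/20
Step 3: cell (2,1) = 671/200
Step 4: cell (2,1) = 75149/24000
Full grid after step 4:
  489317/129600 113157/32000 58199/16200
  1492307/432000 70851/20000 2762489/864000
  74707/21600 75149/24000 137239/43200

Answer: 75149/24000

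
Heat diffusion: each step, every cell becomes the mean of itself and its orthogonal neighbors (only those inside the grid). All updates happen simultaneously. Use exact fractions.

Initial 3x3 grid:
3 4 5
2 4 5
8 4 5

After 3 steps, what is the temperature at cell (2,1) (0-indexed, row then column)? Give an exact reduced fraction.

Step 1: cell (2,1) = 21/4
Step 2: cell (2,1) = 1103/240
Step 3: cell (2,1) = 67021/14400
Full grid after step 3:
  2771/720 14849/3600 9223/2160
  60521/14400 8509/2000 65671/14400
  4769/1080 67021/14400 628/135

Answer: 67021/14400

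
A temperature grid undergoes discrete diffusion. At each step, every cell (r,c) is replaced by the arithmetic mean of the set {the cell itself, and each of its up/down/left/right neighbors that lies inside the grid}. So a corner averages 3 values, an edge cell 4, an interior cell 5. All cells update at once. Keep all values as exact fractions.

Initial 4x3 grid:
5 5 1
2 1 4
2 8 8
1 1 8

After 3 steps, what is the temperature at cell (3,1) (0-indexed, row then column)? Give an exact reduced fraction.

Step 1: cell (3,1) = 9/2
Step 2: cell (3,1) = 31/8
Step 3: cell (3,1) = 687/160
Full grid after step 3:
  163/48 2417/720 815/216
  511/160 4663/1200 182/45
  4963/1440 1571/400 3559/720
  1393/432 687/160 527/108

Answer: 687/160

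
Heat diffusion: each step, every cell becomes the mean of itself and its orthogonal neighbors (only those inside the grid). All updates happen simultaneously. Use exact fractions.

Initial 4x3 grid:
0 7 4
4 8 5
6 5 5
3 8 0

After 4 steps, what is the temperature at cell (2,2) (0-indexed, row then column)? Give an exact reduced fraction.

Step 1: cell (2,2) = 15/4
Step 2: cell (2,2) = 1199/240
Step 3: cell (2,2) = 34217/7200
Step 4: cell (2,2) = 1066919/216000
Full grid after step 4:
  623909/129600 156663/32000 655459/129600
  65299/13500 200901/40000 1077659/216000
  269011/54000 97663/20000 1066919/216000
  39389/8100 19551/4000 305537/64800

Answer: 1066919/216000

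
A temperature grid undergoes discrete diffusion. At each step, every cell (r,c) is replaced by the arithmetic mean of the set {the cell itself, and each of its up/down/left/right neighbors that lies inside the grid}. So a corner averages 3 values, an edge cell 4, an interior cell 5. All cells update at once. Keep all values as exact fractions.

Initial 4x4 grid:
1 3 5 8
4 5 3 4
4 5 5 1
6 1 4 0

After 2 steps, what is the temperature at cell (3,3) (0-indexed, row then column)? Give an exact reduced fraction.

Step 1: cell (3,3) = 5/3
Step 2: cell (3,3) = 20/9
Full grid after step 2:
  29/9 179/48 1099/240 173/36
  179/48 97/25 83/20 497/120
  191/48 407/100 17/5 353/120
  149/36 85/24 353/120 20/9

Answer: 20/9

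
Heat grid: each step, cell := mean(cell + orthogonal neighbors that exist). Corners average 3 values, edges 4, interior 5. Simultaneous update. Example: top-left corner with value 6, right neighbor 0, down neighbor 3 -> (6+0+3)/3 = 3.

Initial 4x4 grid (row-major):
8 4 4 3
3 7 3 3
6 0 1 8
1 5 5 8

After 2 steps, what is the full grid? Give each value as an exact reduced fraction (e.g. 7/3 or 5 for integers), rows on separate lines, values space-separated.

After step 1:
  5 23/4 7/2 10/3
  6 17/5 18/5 17/4
  5/2 19/5 17/5 5
  4 11/4 19/4 7
After step 2:
  67/12 353/80 971/240 133/36
  169/40 451/100 363/100 971/240
  163/40 317/100 411/100 393/80
  37/12 153/40 179/40 67/12

Answer: 67/12 353/80 971/240 133/36
169/40 451/100 363/100 971/240
163/40 317/100 411/100 393/80
37/12 153/40 179/40 67/12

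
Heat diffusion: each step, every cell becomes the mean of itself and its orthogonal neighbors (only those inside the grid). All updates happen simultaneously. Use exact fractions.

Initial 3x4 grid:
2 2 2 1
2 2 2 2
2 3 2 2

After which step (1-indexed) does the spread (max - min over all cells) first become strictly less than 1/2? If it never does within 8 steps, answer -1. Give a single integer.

Answer: 3

Derivation:
Step 1: max=7/3, min=5/3, spread=2/3
Step 2: max=271/120, min=31/18, spread=193/360
Step 3: max=2371/1080, min=391/216, spread=52/135
  -> spread < 1/2 first at step 3
Step 4: max=69841/32400, min=241499/129600, spread=7573/25920
Step 5: max=1036871/486000, min=14771431/7776000, spread=363701/1555200
Step 6: max=123069833/58320000, min=899428289/466560000, spread=681043/3732480
Step 7: max=1831296043/874800000, min=54519157051/27993600000, spread=163292653/1119744000
Step 8: max=218242210699/104976000000, min=3297503565809/1679616000000, spread=1554974443/13436928000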